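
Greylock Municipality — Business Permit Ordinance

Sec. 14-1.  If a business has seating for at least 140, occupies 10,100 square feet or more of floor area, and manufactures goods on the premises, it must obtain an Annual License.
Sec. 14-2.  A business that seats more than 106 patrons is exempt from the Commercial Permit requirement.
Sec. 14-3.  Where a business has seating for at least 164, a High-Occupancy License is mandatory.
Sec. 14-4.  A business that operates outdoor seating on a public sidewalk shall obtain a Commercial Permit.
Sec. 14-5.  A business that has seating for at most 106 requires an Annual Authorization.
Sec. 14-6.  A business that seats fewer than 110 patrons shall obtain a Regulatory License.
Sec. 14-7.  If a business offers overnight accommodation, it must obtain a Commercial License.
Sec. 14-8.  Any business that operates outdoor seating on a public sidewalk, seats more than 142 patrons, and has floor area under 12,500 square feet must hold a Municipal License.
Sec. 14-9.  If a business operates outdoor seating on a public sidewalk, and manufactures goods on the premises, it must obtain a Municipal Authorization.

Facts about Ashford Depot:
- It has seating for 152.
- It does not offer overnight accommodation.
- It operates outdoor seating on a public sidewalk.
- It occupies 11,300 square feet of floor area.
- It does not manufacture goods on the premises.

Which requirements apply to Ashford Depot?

Sec. 14-1. seating 152 ≥ 140; floor area 11,300 square feet ≥ 10,100 square feet; does not manufacture goods on the premises → Annual License not required.
Sec. 14-2. seating 152 > 106 → exempt from Commercial Permit.
Sec. 14-3. seating 152 < 164 → High-Occupancy License not required.
Sec. 14-4. operates outdoor seating on a public sidewalk → Commercial Permit required.
Sec. 14-5. seating 152 > 106 → Annual Authorization not required.
Sec. 14-6. seating 152 ≥ 110 → Regulatory License not required.
Sec. 14-7. does not offer overnight accommodation → Commercial License not required.
Sec. 14-8. operates outdoor seating on a public sidewalk; seating 152 > 142; floor area 11,300 square feet < 12,500 square feet → Municipal License required.
Sec. 14-9. operates outdoor seating on a public sidewalk; does not manufacture goods on the premises → Municipal Authorization not required.

Municipal License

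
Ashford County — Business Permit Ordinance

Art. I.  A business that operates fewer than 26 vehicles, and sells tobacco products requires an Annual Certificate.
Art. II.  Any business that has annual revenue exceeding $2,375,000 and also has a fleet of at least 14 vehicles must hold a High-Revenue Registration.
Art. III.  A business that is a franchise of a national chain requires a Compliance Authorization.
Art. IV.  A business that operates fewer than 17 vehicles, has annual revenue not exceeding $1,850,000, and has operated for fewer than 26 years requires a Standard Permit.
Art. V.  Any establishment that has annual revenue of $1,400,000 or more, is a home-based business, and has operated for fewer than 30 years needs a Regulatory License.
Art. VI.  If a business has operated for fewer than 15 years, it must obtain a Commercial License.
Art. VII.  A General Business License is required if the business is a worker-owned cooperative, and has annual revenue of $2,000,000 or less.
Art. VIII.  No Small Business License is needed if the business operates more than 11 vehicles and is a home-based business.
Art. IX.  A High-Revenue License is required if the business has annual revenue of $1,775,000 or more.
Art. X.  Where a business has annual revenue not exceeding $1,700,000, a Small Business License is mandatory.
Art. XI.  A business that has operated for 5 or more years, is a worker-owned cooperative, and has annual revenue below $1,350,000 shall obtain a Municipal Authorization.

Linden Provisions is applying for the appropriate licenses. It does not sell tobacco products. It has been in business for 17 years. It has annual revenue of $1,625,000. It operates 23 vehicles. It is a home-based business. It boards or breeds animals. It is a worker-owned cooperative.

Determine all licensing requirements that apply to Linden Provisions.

Art. I. vehicles 23 < 26; does not sell tobacco products → Annual Certificate not required.
Art. II. revenue $1,625,000 ≤ $2,375,000; vehicles 23 ≥ 14 → High-Revenue Registration not required.
Art. III. is a worker-owned cooperative (not: is a franchise of a national chain) → Compliance Authorization not required.
Art. IV. vehicles 23 ≥ 17; revenue $1,625,000 ≤ $1,850,000; years in business 17 < 26 → Standard Permit not required.
Art. V. revenue $1,625,000 ≥ $1,400,000; is a home-based business; years in business 17 < 30 → Regulatory License required.
Art. VI. years in business 17 ≥ 15 → Commercial License not required.
Art. VII. is a worker-owned cooperative; revenue $1,625,000 ≤ $2,000,000 → General Business License required.
Art. VIII. vehicles 23 > 11; is a home-based business → exempt from Small Business License.
Art. IX. revenue $1,625,000 < $1,775,000 → High-Revenue License not required.
Art. X. revenue $1,625,000 ≤ $1,700,000 → Small Business License required.
Art. XI. years in business 17 ≥ 5; is a worker-owned cooperative; revenue $1,625,000 ≥ $1,350,000 → Municipal Authorization not required.

General Business License, Regulatory License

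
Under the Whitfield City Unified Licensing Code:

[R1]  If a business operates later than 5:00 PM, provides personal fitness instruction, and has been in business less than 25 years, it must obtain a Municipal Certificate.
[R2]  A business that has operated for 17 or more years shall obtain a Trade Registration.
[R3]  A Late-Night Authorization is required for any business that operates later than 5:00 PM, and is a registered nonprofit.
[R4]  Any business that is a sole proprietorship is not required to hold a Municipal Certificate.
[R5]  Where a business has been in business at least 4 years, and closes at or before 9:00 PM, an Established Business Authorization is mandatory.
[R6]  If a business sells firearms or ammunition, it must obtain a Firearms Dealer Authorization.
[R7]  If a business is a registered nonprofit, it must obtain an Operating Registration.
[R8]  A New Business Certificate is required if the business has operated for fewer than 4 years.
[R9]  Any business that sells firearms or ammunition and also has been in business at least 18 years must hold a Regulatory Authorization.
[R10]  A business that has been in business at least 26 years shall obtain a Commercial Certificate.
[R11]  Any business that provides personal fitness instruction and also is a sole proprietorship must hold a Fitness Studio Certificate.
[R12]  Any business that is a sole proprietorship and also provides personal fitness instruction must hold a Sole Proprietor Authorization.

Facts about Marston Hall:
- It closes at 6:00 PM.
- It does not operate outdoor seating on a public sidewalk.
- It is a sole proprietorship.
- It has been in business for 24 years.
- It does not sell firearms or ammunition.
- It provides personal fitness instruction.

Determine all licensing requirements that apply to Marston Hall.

Established Business Authorization, Fitness Studio Certificate, Sole Proprietor Authorization, Trade Registration

[R1] closes 6:00 PM, after 5:00 PM; provides personal fitness instruction; years in business 24 < 25 → Municipal Certificate required.
[R2] years in business 24 ≥ 17 → Trade Registration required.
[R3] closes 6:00 PM, after 5:00 PM; is a sole proprietorship (not: is a registered nonprofit) → Late-Night Authorization not required.
[R4] is a sole proprietorship → exempt from Municipal Certificate.
[R5] years in business 24 ≥ 4; closes 6:00 PM, at/before 9:00 PM → Established Business Authorization required.
[R6] does not sell firearms or ammunition → Firearms Dealer Authorization not required.
[R7] is a sole proprietorship (not: is a registered nonprofit) → Operating Registration not required.
[R8] years in business 24 ≥ 4 → New Business Certificate not required.
[R9] does not sell firearms or ammunition; years in business 24 ≥ 18 → Regulatory Authorization not required.
[R10] years in business 24 < 26 → Commercial Certificate not required.
[R11] provides personal fitness instruction; is a sole proprietorship → Fitness Studio Certificate required.
[R12] is a sole proprietorship; provides personal fitness instruction → Sole Proprietor Authorization required.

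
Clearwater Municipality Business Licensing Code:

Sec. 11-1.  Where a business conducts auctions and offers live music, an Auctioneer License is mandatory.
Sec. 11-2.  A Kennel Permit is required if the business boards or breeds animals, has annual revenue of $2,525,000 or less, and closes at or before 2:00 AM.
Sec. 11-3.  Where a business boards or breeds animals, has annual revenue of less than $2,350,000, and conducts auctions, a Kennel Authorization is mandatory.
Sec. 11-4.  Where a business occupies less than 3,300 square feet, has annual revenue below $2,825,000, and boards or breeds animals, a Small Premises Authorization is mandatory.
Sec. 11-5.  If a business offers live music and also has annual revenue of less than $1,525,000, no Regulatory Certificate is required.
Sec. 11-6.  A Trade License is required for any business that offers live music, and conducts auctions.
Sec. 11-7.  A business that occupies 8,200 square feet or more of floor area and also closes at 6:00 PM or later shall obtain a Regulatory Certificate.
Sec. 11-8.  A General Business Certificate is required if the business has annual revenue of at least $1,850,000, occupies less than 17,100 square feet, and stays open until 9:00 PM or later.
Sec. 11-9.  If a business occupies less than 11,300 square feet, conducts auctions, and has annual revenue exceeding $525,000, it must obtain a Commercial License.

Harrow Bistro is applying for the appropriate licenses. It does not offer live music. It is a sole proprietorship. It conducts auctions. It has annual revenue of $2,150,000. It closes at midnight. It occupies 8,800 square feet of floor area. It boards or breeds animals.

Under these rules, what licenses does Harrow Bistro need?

Sec. 11-1. conducts auctions; does not offer live music → Auctioneer License not required.
Sec. 11-2. boards or breeds animals; revenue $2,150,000 ≤ $2,525,000; closes midnight, at/before 2:00 AM → Kennel Permit required.
Sec. 11-3. boards or breeds animals; revenue $2,150,000 < $2,350,000; conducts auctions → Kennel Authorization required.
Sec. 11-4. floor area 8,800 square feet ≥ 3,300 square feet; revenue $2,150,000 < $2,825,000; boards or breeds animals → Small Premises Authorization not required.
Sec. 11-5. does not offer live music; revenue $2,150,000 ≥ $1,525,000 → Regulatory Certificate exemption does not apply.
Sec. 11-6. does not offer live music; conducts auctions → Trade License not required.
Sec. 11-7. floor area 8,800 square feet ≥ 8,200 square feet; closes midnight, after 6:00 PM → Regulatory Certificate required.
Sec. 11-8. revenue $2,150,000 ≥ $1,850,000; floor area 8,800 square feet < 17,100 square feet; closes midnight, after 9:00 PM → General Business Certificate required.
Sec. 11-9. floor area 8,800 square feet < 11,300 square feet; conducts auctions; revenue $2,150,000 > $525,000 → Commercial License required.

Commercial License, General Business Certificate, Kennel Authorization, Kennel Permit, Regulatory Certificate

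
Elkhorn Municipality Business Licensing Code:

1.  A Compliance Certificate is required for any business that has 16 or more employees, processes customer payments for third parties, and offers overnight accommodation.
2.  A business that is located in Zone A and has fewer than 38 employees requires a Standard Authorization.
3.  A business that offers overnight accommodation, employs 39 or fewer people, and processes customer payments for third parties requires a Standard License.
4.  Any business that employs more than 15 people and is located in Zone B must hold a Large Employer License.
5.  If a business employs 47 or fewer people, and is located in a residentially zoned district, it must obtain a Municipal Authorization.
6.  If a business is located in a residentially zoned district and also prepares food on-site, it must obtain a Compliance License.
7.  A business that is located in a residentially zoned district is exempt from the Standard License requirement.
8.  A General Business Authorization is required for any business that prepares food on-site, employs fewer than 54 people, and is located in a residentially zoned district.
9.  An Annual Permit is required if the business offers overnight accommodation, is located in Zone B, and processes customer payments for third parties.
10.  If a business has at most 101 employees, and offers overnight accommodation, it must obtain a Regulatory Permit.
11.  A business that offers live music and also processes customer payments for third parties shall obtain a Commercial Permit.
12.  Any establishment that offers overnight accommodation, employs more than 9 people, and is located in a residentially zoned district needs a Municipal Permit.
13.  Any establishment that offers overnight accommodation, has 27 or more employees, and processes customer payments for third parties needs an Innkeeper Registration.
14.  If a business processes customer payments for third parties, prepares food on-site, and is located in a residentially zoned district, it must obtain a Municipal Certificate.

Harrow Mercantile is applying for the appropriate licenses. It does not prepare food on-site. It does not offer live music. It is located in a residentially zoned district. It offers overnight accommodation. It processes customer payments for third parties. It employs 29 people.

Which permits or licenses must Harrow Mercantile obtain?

Compliance Certificate, Innkeeper Registration, Municipal Authorization, Municipal Permit, Regulatory Permit

1. employees 29 ≥ 16; processes customer payments for third parties; offers overnight accommodation → Compliance Certificate required.
2. is located in a residentially zoned district (not: is located in Zone A); employees 29 < 38 → Standard Authorization not required.
3. offers overnight accommodation; employees 29 ≤ 39; processes customer payments for third parties → Standard License required.
4. employees 29 > 15; is located in a residentially zoned district (not: is located in Zone B) → Large Employer License not required.
5. employees 29 ≤ 47; is located in a residentially zoned district → Municipal Authorization required.
6. is located in a residentially zoned district; does not prepare food on-site → Compliance License not required.
7. is located in a residentially zoned district → exempt from Standard License.
8. does not prepare food on-site; employees 29 < 54; is located in a residentially zoned district → General Business Authorization not required.
9. offers overnight accommodation; is located in a residentially zoned district (not: is located in Zone B); processes customer payments for third parties → Annual Permit not required.
10. employees 29 ≤ 101; offers overnight accommodation → Regulatory Permit required.
11. does not offer live music; processes customer payments for third parties → Commercial Permit not required.
12. offers overnight accommodation; employees 29 > 9; is located in a residentially zoned district → Municipal Permit required.
13. offers overnight accommodation; employees 29 ≥ 27; processes customer payments for third parties → Innkeeper Registration required.
14. processes customer payments for third parties; does not prepare food on-site; is located in a residentially zoned district → Municipal Certificate not required.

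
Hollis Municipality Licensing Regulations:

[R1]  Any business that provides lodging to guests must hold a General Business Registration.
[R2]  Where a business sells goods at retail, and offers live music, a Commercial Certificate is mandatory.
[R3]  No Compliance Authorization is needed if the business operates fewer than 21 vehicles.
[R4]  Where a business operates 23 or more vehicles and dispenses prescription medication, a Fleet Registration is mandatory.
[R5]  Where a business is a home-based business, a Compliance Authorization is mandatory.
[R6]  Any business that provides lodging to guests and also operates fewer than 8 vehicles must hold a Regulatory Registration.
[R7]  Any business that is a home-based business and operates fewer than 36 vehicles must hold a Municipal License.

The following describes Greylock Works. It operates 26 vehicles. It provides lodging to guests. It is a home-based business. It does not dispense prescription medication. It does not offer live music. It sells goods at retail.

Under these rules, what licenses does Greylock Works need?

Compliance Authorization, General Business Registration, Municipal License

[R1] provides lodging to guests → General Business Registration required.
[R2] sells goods at retail; does not offer live music → Commercial Certificate not required.
[R3] vehicles 26 ≥ 21 → Compliance Authorization exemption does not apply.
[R4] vehicles 26 ≥ 23; does not dispense prescription medication → Fleet Registration not required.
[R5] is a home-based business → Compliance Authorization required.
[R6] provides lodging to guests; vehicles 26 ≥ 8 → Regulatory Registration not required.
[R7] is a home-based business; vehicles 26 < 36 → Municipal License required.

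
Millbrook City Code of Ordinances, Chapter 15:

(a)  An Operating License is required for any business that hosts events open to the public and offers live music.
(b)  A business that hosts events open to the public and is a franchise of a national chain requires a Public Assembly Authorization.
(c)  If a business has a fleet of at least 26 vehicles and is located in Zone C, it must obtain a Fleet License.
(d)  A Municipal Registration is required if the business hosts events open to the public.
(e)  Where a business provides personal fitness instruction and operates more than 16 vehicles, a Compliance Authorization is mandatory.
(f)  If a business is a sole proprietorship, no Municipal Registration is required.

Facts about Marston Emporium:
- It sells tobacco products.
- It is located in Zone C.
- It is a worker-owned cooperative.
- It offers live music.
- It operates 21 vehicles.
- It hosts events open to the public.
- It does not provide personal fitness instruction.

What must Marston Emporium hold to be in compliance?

Municipal Registration, Operating License

(a) hosts events open to the public; offers live music → Operating License required.
(b) hosts events open to the public; is a worker-owned cooperative (not: is a franchise of a national chain) → Public Assembly Authorization not required.
(c) vehicles 21 < 26; is located in Zone C → Fleet License not required.
(d) hosts events open to the public → Municipal Registration required.
(e) does not provide personal fitness instruction; vehicles 21 > 16 → Compliance Authorization not required.
(f) is a worker-owned cooperative (not: is a sole proprietorship) → Municipal Registration exemption does not apply.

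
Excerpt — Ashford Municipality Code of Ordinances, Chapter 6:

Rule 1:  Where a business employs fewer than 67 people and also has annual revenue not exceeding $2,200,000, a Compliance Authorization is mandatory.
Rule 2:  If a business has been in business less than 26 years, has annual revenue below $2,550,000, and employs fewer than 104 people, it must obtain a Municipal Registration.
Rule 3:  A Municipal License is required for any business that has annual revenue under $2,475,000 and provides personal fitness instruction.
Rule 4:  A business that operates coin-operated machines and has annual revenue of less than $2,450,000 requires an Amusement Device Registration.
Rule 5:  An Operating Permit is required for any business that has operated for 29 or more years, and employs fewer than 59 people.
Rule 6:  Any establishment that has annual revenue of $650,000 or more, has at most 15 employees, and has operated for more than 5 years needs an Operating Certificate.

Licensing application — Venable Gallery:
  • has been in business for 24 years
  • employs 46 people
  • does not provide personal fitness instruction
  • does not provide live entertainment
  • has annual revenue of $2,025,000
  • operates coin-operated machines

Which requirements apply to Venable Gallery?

Amusement Device Registration, Compliance Authorization, Municipal Registration

Rule 1: employees 46 < 67; revenue $2,025,000 ≤ $2,200,000 → Compliance Authorization required.
Rule 2: years in business 24 < 26; revenue $2,025,000 < $2,550,000; employees 46 < 104 → Municipal Registration required.
Rule 3: revenue $2,025,000 < $2,475,000; does not provide personal fitness instruction → Municipal License not required.
Rule 4: operates coin-operated machines; revenue $2,025,000 < $2,450,000 → Amusement Device Registration required.
Rule 5: years in business 24 < 29; employees 46 < 59 → Operating Permit not required.
Rule 6: revenue $2,025,000 ≥ $650,000; employees 46 > 15; years in business 24 > 5 → Operating Certificate not required.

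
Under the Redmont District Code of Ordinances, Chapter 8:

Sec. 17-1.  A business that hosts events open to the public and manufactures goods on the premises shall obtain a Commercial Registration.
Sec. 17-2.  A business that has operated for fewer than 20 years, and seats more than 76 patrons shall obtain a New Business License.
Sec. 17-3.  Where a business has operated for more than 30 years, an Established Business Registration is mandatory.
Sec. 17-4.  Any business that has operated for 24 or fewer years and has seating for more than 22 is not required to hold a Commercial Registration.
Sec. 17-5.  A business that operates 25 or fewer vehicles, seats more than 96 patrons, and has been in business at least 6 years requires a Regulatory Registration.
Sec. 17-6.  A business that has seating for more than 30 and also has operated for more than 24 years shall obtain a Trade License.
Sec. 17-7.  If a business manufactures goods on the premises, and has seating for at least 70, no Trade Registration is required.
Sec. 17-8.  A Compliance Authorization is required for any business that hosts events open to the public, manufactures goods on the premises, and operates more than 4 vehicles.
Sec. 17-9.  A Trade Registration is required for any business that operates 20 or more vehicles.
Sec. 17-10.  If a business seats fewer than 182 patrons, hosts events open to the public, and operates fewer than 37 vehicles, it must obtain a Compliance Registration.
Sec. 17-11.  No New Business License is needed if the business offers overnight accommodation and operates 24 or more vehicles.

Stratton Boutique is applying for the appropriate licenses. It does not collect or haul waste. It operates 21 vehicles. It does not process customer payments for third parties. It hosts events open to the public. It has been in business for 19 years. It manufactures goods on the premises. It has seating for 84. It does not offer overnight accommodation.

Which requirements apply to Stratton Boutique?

Compliance Authorization, Compliance Registration, New Business License

Sec. 17-1. hosts events open to the public; manufactures goods on the premises → Commercial Registration required.
Sec. 17-2. years in business 19 < 20; seating 84 > 76 → New Business License required.
Sec. 17-3. years in business 19 ≤ 30 → Established Business Registration not required.
Sec. 17-4. years in business 19 ≤ 24; seating 84 > 22 → exempt from Commercial Registration.
Sec. 17-5. vehicles 21 ≤ 25; seating 84 ≤ 96; years in business 19 ≥ 6 → Regulatory Registration not required.
Sec. 17-6. seating 84 > 30; years in business 19 ≤ 24 → Trade License not required.
Sec. 17-7. manufactures goods on the premises; seating 84 ≥ 70 → exempt from Trade Registration.
Sec. 17-8. hosts events open to the public; manufactures goods on the premises; vehicles 21 > 4 → Compliance Authorization required.
Sec. 17-9. vehicles 21 ≥ 20 → Trade Registration required.
Sec. 17-10. seating 84 < 182; hosts events open to the public; vehicles 21 < 37 → Compliance Registration required.
Sec. 17-11. does not offer overnight accommodation; vehicles 21 < 24 → New Business License exemption does not apply.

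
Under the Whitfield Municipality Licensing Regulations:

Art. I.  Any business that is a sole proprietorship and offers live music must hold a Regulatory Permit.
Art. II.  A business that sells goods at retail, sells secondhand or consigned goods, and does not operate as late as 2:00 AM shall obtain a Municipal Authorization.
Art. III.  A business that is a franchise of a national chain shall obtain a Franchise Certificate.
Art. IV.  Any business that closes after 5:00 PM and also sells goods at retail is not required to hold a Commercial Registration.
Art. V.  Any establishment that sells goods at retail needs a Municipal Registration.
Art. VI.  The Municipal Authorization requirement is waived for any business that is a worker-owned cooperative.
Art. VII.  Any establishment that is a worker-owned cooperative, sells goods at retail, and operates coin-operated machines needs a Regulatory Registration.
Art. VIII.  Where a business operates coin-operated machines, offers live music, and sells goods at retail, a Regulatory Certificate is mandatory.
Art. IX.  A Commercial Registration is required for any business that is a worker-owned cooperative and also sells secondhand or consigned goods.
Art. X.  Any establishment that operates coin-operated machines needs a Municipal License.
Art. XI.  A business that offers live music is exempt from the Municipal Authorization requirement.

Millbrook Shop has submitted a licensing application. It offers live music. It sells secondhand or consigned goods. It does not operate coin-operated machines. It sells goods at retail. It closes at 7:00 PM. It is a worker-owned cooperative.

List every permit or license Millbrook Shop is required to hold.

Art. I. is a worker-owned cooperative (not: is a sole proprietorship); offers live music → Regulatory Permit not required.
Art. II. sells goods at retail; sells secondhand or consigned goods; closes 7:00 PM, at/before 2:00 AM → Municipal Authorization required.
Art. III. is a worker-owned cooperative (not: is a franchise of a national chain) → Franchise Certificate not required.
Art. IV. closes 7:00 PM, after 5:00 PM; sells goods at retail → exempt from Commercial Registration.
Art. V. sells goods at retail → Municipal Registration required.
Art. VI. is a worker-owned cooperative → exempt from Municipal Authorization.
Art. VII. is a worker-owned cooperative; sells goods at retail; does not operate coin-operated machines → Regulatory Registration not required.
Art. VIII. does not operate coin-operated machines; offers live music; sells goods at retail → Regulatory Certificate not required.
Art. IX. is a worker-owned cooperative; sells secondhand or consigned goods → Commercial Registration required.
Art. X. does not operate coin-operated machines → Municipal License not required.
Art. XI. offers live music → exempt from Municipal Authorization.

Municipal Registration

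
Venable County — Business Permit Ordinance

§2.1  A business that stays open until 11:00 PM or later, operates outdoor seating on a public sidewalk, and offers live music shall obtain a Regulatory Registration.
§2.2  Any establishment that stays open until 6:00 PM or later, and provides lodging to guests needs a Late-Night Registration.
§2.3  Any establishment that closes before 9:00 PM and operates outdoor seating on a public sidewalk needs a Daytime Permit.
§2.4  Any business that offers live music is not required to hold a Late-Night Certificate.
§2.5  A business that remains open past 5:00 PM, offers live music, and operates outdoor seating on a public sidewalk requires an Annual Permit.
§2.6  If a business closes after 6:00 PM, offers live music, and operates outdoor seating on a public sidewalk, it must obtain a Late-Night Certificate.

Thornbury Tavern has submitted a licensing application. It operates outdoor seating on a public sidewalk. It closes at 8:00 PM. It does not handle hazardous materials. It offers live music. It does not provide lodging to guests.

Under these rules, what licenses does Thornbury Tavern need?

§2.1 closes 8:00 PM, at/before 11:00 PM; operates outdoor seating on a public sidewalk; offers live music → Regulatory Registration not required.
§2.2 closes 8:00 PM, after 6:00 PM; does not provide lodging to guests → Late-Night Registration not required.
§2.3 closes 8:00 PM, at/before 9:00 PM; operates outdoor seating on a public sidewalk → Daytime Permit required.
§2.4 offers live music → exempt from Late-Night Certificate.
§2.5 closes 8:00 PM, after 5:00 PM; offers live music; operates outdoor seating on a public sidewalk → Annual Permit required.
§2.6 closes 8:00 PM, after 6:00 PM; offers live music; operates outdoor seating on a public sidewalk → Late-Night Certificate required.

Annual Permit, Daytime Permit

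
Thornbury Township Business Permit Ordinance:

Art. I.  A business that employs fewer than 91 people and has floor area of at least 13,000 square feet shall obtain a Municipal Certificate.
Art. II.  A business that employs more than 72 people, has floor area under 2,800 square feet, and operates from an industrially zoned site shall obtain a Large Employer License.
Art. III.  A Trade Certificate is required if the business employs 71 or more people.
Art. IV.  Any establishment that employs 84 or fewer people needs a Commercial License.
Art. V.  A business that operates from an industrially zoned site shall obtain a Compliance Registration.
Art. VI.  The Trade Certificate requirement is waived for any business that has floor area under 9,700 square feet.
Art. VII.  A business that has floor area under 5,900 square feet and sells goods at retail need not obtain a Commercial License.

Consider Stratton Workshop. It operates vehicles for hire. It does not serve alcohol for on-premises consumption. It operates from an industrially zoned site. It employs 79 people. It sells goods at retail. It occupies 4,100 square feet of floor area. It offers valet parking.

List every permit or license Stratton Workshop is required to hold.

Compliance Registration

Art. I. employees 79 < 91; floor area 4,100 square feet < 13,000 square feet → Municipal Certificate not required.
Art. II. employees 79 > 72; floor area 4,100 square feet ≥ 2,800 square feet; operates from an industrially zoned site → Large Employer License not required.
Art. III. employees 79 ≥ 71 → Trade Certificate required.
Art. IV. employees 79 ≤ 84 → Commercial License required.
Art. V. operates from an industrially zoned site → Compliance Registration required.
Art. VI. floor area 4,100 square feet < 9,700 square feet → exempt from Trade Certificate.
Art. VII. floor area 4,100 square feet < 5,900 square feet; sells goods at retail → exempt from Commercial License.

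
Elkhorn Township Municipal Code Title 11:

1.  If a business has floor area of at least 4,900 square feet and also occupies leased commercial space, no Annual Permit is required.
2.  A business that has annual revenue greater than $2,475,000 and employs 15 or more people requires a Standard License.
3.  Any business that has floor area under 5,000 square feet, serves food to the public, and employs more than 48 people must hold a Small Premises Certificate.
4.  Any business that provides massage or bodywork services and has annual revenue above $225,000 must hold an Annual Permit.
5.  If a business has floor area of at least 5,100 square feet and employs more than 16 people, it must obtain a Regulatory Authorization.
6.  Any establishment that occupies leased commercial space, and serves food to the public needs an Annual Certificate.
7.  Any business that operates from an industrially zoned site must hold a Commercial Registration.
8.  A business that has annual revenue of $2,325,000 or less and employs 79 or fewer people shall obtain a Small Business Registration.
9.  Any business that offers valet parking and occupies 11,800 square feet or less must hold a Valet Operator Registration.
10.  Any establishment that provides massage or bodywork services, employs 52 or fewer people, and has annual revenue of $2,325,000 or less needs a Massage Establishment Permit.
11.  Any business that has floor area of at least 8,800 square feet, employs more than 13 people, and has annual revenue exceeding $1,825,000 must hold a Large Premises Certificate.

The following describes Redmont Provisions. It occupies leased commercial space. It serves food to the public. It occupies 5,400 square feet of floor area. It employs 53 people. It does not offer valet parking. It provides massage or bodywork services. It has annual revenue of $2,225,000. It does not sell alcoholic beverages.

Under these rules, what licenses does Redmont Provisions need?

Annual Certificate, Regulatory Authorization, Small Business Registration

1. floor area 5,400 square feet ≥ 4,900 square feet; occupies leased commercial space → exempt from Annual Permit.
2. revenue $2,225,000 ≤ $2,475,000; employees 53 ≥ 15 → Standard License not required.
3. floor area 5,400 square feet ≥ 5,000 square feet; serves food to the public; employees 53 > 48 → Small Premises Certificate not required.
4. provides massage or bodywork services; revenue $2,225,000 > $225,000 → Annual Permit required.
5. floor area 5,400 square feet ≥ 5,100 square feet; employees 53 > 16 → Regulatory Authorization required.
6. occupies leased commercial space; serves food to the public → Annual Certificate required.
7. occupies leased commercial space (not: operates from an industrially zoned site) → Commercial Registration not required.
8. revenue $2,225,000 ≤ $2,325,000; employees 53 ≤ 79 → Small Business Registration required.
9. does not offer valet parking; floor area 5,400 square feet ≤ 11,800 square feet → Valet Operator Registration not required.
10. provides massage or bodywork services; employees 53 > 52; revenue $2,225,000 ≤ $2,325,000 → Massage Establishment Permit not required.
11. floor area 5,400 square feet < 8,800 square feet; employees 53 > 13; revenue $2,225,000 > $1,825,000 → Large Premises Certificate not required.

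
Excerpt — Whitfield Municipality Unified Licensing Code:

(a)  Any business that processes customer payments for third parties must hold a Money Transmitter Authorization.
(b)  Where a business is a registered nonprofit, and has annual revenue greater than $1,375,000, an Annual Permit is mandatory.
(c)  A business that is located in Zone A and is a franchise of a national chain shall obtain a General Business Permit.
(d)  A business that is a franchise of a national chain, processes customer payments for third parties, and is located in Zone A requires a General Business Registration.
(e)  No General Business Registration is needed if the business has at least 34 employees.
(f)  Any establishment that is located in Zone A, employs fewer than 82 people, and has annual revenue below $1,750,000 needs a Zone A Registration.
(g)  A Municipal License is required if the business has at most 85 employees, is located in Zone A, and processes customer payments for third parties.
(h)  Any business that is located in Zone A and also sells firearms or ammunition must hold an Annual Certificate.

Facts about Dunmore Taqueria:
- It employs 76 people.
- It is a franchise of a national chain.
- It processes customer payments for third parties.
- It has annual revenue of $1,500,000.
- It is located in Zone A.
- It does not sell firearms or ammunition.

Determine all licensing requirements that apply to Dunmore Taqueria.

General Business Permit, Money Transmitter Authorization, Municipal License, Zone A Registration

(a) processes customer payments for third parties → Money Transmitter Authorization required.
(b) is a franchise of a national chain (not: is a registered nonprofit); revenue $1,500,000 > $1,375,000 → Annual Permit not required.
(c) is located in Zone A; is a franchise of a national chain → General Business Permit required.
(d) is a franchise of a national chain; processes customer payments for third parties; is located in Zone A → General Business Registration required.
(e) employees 76 ≥ 34 → exempt from General Business Registration.
(f) is located in Zone A; employees 76 < 82; revenue $1,500,000 < $1,750,000 → Zone A Registration required.
(g) employees 76 ≤ 85; is located in Zone A; processes customer payments for third parties → Municipal License required.
(h) is located in Zone A; does not sell firearms or ammunition → Annual Certificate not required.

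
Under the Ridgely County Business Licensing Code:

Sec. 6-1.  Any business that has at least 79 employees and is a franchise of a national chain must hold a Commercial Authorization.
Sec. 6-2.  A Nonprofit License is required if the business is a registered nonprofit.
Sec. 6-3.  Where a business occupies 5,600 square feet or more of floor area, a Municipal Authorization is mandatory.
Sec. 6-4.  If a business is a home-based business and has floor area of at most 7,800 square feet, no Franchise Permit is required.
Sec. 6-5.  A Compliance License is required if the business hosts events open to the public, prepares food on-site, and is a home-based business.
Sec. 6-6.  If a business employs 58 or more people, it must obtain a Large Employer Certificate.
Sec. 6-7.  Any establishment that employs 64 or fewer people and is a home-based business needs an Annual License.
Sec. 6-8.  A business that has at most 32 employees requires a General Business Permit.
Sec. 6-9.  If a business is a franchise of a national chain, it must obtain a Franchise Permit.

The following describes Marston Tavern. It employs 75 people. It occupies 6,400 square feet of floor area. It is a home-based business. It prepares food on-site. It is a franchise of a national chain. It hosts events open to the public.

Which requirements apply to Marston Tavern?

Compliance License, Large Employer Certificate, Municipal Authorization

Sec. 6-1. employees 75 < 79; is a franchise of a national chain → Commercial Authorization not required.
Sec. 6-2. is a franchise of a national chain (not: is a registered nonprofit) → Nonprofit License not required.
Sec. 6-3. floor area 6,400 square feet ≥ 5,600 square feet → Municipal Authorization required.
Sec. 6-4. is a home-based business; floor area 6,400 square feet ≤ 7,800 square feet → exempt from Franchise Permit.
Sec. 6-5. hosts events open to the public; prepares food on-site; is a home-based business → Compliance License required.
Sec. 6-6. employees 75 ≥ 58 → Large Employer Certificate required.
Sec. 6-7. employees 75 > 64; is a home-based business → Annual License not required.
Sec. 6-8. employees 75 > 32 → General Business Permit not required.
Sec. 6-9. is a franchise of a national chain → Franchise Permit required.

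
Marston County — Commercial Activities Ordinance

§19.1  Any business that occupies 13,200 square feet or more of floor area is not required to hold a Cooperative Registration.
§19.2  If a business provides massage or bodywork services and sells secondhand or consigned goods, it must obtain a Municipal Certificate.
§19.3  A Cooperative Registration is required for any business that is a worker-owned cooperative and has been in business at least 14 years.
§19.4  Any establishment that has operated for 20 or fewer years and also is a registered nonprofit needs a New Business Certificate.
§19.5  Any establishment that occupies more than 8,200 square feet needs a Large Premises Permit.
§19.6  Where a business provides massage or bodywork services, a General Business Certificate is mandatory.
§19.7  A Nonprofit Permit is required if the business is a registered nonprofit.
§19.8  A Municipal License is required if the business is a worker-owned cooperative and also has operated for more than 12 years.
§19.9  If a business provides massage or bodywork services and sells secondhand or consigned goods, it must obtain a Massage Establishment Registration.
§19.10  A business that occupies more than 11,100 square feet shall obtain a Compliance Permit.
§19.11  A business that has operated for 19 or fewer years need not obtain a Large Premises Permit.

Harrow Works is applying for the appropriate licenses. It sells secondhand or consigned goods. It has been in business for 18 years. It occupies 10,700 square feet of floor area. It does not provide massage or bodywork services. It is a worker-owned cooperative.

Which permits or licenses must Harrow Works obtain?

§19.1 floor area 10,700 square feet < 13,200 square feet → Cooperative Registration exemption does not apply.
§19.2 does not provide massage or bodywork services; sells secondhand or consigned goods → Municipal Certificate not required.
§19.3 is a worker-owned cooperative; years in business 18 ≥ 14 → Cooperative Registration required.
§19.4 years in business 18 ≤ 20; is a worker-owned cooperative (not: is a registered nonprofit) → New Business Certificate not required.
§19.5 floor area 10,700 square feet > 8,200 square feet → Large Premises Permit required.
§19.6 does not provide massage or bodywork services → General Business Certificate not required.
§19.7 is a worker-owned cooperative (not: is a registered nonprofit) → Nonprofit Permit not required.
§19.8 is a worker-owned cooperative; years in business 18 > 12 → Municipal License required.
§19.9 does not provide massage or bodywork services; sells secondhand or consigned goods → Massage Establishment Registration not required.
§19.10 floor area 10,700 square feet ≤ 11,100 square feet → Compliance Permit not required.
§19.11 years in business 18 ≤ 19 → exempt from Large Premises Permit.

Cooperative Registration, Municipal License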